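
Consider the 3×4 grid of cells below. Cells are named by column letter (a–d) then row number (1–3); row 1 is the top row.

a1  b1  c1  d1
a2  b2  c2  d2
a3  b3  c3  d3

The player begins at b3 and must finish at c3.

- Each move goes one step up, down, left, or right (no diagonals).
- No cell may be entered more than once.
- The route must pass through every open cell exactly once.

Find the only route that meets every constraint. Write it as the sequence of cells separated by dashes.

Need to visit all 12 open cells exactly once, starting at b3 and ending at c3.
Route from b3: left 1 to a3, up 2 to a1, right 1 to b1, down 1 to b2, right 1 to c2, up 1 to c1, right 1 to d1, down 2 to d3, left 1 to c3 — 11 moves in all.
Check: all 12 open cells covered.

b3 - a3 - a2 - a1 - b1 - b2 - c2 - c1 - d1 - d2 - d3 - c3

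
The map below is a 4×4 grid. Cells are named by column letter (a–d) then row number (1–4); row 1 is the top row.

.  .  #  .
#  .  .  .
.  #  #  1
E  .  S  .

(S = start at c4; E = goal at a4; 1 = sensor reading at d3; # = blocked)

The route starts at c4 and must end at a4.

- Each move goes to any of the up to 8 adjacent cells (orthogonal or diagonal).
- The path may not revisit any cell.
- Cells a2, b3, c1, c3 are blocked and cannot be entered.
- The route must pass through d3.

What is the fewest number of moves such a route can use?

5

Any route passes through d3 somewhere between c4 and a4. Summing Chebyshev distances along the two legs (c4 → d3 → a4) gives a lower bound of 1 + 3 = 4 moves.
The shortest route satisfying every rule uses 5 moves: c4 → d3 → c2 → b2 → a3 → a4.
The no-revisit rule (legs can't share cells) pushes the minimum above the 4-move bound; an exhaustive check rules out every length from 4 to 4, leaving 5 as the minimum.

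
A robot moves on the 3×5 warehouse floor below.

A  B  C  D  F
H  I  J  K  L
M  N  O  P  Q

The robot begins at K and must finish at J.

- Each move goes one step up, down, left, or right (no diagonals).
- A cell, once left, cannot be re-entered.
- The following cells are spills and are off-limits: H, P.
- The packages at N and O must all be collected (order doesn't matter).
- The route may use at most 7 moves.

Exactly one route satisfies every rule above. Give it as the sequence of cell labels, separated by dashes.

Any route must reach N and O and still end at J within 7 moves, so the order of the required stops is forced.
Route from K: up 1 to D, left 2 to B, down 2 to N, right 1 to O, up 1 to J — 7 moves in all.
Check: all required cells visited; 7 ≤ 7 moves.

K - D - C - B - I - N - O - J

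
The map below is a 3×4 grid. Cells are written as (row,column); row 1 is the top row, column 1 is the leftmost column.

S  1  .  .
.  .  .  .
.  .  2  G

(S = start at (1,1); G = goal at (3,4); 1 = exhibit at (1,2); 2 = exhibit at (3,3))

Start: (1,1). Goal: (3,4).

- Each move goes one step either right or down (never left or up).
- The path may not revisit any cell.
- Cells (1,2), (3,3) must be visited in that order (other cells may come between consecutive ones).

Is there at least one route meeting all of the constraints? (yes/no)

yes

One route that works: (1,1) → (1,2) → (2,2) → (3,2) → (3,3) → (3,4).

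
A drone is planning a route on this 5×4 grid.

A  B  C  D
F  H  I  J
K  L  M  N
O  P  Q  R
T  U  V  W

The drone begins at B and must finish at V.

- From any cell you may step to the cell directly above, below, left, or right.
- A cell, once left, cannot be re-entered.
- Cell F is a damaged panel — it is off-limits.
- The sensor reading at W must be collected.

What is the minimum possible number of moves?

Any route passes through W somewhere between B and V. Summing Manhattan distances along the two legs (B → W → V) gives a lower bound of 6 + 1 = 7 moves.
A route of 7 moves achieves this: B → H → L → P → Q → R → W → V.
Since 7 matches the lower bound, it is optimal.

7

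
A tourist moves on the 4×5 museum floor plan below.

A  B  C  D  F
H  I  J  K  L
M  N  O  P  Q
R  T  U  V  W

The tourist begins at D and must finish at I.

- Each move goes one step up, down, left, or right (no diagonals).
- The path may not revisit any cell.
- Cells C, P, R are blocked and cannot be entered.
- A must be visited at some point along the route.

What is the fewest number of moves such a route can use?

Any route passes through A somewhere between D and I. Summing Manhattan distances along the two legs (D → A → I) gives a lower bound of 3 + 2 = 5 moves.
That bound ignores the blocked cells. Measuring each leg by the fewest moves that actually steer around them (D→A: 5; A→I: 2) raises the lower bound to 7.
The shortest route satisfying every rule uses 9 moves: D → K → J → O → N → M → H → A → B → I.
The bound of 7 isn't tight here; checking systematically, no route of length 7 through 8 satisfies every constraint, so 9 is the minimum.

9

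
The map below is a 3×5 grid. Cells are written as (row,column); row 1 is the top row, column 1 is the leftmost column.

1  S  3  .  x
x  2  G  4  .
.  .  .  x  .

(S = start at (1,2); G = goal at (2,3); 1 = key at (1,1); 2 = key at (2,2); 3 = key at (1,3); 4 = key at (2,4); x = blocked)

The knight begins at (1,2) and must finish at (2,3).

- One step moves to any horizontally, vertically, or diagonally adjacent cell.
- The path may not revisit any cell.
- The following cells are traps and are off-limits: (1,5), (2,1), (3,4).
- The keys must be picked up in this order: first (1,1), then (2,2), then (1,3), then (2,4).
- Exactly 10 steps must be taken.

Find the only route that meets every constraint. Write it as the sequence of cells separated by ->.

(1,2) -> (1,1) -> (2,2) -> (1,3) -> (1,4) -> (2,5) -> (3,5) -> (2,4) -> (3,3) -> (3,2) -> (2,3)

The waypoints must appear in the order (1,1), (2,2), (1,3), (2,4), with no cell reused.
Route from (1,2): left to (1,1), down-right to (2,2), up-right to (1,3), right to (1,4), down-right to (2,5), down to (3,5), up-left to (2,4), down-left to (3,3), left to (3,2), up-right to (2,3) — 10 moves in all.
Check: order respected (1 at step 1, 2 at step 2, 3 at step 3, 4 at step 7); 10 moves as required.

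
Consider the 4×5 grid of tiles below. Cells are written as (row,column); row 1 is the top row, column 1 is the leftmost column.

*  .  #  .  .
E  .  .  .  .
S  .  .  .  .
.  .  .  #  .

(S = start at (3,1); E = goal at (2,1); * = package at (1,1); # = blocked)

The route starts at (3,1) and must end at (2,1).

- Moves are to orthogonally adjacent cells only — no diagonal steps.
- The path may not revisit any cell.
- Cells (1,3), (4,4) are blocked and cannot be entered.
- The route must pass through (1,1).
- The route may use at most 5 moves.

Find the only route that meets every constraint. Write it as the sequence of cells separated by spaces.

The 5-move cap with required stops at (1,1) leaves no slack for detours.
Route from (3,1): right 1 to (3,2), up 2 to (1,2), left 1 to (1,1), down 1 to (2,1) — 5 moves in all.
Check: all required cells visited; 5 ≤ 5 moves.

(3,1) (3,2) (2,2) (1,2) (1,1) (2,1)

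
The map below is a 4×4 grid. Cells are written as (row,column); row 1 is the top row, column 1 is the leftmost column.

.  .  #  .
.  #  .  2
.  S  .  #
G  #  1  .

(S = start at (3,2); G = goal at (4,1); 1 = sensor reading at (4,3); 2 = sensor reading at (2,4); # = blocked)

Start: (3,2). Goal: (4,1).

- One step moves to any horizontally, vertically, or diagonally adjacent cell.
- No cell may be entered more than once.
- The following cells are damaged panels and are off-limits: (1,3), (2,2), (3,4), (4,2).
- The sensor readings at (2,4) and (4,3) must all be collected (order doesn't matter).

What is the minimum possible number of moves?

8

Any route passes through (2,4) and (4,3) in some order between (3,2) and (4,1). Summing Chebyshev distances along each leg and taking the cheapest ordering ((3,2) → (4,3) → (2,4) → (4,1)) gives a lower bound of 1 + 2 + 3 = 6 moves.
The shortest route satisfying every rule uses 8 moves: (3,2) → (4,3) → (3,3) → (2,4) → (2,3) → (1,2) → (2,1) → (3,1) → (4,1).
The bound of 6 isn't tight here; checking systematically, no route of length 6 through 7 satisfies every constraint, so 8 is the minimum.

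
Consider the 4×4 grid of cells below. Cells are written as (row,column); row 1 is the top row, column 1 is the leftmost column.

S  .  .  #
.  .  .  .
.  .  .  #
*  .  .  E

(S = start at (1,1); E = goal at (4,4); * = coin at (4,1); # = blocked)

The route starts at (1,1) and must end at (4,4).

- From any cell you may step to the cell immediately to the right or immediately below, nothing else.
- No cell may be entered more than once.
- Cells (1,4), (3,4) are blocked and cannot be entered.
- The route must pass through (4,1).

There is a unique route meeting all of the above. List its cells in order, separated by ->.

(1,1) -> (2,1) -> (3,1) -> (4,1) -> (4,2) -> (4,3) -> (4,4)

Moves only go right or down, so the column and row indices never decrease.
Route from (1,1): down 3 to (4,1), right 3 to (4,4) — 6 moves in all.
Check: all required cells visited.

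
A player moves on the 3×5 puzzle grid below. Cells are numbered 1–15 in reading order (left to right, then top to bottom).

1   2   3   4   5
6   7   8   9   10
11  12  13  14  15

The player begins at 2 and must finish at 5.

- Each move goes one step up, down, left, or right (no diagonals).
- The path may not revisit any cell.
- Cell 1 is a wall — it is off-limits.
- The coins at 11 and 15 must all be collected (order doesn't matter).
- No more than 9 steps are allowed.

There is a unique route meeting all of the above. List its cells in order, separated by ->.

Any route must reach 11 and 15 and still end at 5 within 9 moves, so the order of the required stops is forced.
Route from 2: down 1 to 7, left 1 to 6, down 1 to 11, right 4 to 15, up 2 to 5 — 9 moves in all.
Check: all required cells visited; 9 ≤ 9 moves.

2 -> 7 -> 6 -> 11 -> 12 -> 13 -> 14 -> 15 -> 10 -> 5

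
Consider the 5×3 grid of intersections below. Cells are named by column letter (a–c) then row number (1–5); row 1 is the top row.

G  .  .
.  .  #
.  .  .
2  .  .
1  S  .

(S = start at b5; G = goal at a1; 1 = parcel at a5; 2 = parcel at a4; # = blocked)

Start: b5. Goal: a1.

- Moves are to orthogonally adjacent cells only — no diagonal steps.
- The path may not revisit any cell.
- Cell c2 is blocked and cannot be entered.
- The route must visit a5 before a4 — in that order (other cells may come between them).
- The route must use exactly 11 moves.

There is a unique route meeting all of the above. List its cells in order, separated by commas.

b5, a5, a4, b4, c4, c3, b3, a3, a2, b2, b1, a1

The waypoints must appear in the order a5, a4, with no cell reused.
Route from b5: left 1 to a5, up 1 to a4, right 2 to c4, up 1 to c3, left 2 to a3, up 1 to a2, right 1 to b2, up 1 to b1, left 1 to a1 — 11 moves in all.
Check: order respected (1 at step 1, 2 at step 2); 11 moves as required.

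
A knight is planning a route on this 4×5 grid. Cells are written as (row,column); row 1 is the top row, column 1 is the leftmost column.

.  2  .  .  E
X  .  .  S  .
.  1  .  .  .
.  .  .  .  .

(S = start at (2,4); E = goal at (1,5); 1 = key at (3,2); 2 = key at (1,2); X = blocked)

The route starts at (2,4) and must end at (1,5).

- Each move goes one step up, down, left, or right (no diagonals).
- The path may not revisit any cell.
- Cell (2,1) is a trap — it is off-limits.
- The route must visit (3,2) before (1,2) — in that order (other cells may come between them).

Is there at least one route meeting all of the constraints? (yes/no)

yes

One route that works: (2,4) → (3,4) → (3,3) → (3,2) → (2,2) → (1,2) → (1,3) → (1,4) → (1,5).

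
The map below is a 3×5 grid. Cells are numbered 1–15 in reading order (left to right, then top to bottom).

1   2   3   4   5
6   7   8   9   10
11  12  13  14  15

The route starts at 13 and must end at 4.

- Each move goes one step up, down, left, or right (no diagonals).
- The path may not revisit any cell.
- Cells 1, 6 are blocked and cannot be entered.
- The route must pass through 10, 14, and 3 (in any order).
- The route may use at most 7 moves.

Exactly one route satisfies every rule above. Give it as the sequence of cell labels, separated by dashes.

The 7-move cap with required stops at 10, 14, 3 leaves no slack for detours.
Route from 13: 2× right (reaching 15), up to 10, 2× left (reaching 8), up to 3, right to 4 — 7 moves in all.
Check: all required cells visited; 7 ≤ 7 moves.

13 - 14 - 15 - 10 - 9 - 8 - 3 - 4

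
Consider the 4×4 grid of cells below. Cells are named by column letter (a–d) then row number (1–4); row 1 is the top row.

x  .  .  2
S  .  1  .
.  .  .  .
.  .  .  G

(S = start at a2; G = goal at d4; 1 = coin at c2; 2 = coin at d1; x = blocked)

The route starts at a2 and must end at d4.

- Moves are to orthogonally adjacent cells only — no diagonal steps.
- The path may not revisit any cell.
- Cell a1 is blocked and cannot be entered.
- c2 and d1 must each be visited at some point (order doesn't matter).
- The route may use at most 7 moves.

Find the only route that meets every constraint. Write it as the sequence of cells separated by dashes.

The budget equals the shortest possible length, so every move has to be on a shortest route through the required cells.
Route from a2: 2× right (reaching c2), up to c1, right to d1, 3× down (reaching d4) — 7 moves in all.
Check: all required cells visited; 7 ≤ 7 moves.

a2 - b2 - c2 - c1 - d1 - d2 - d3 - d4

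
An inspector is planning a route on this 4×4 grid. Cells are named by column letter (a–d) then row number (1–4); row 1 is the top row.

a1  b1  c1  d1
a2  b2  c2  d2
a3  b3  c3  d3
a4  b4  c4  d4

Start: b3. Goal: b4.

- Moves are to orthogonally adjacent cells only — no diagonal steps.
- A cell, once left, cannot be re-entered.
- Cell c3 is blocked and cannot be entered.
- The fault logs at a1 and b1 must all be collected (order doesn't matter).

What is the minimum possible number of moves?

Any route passes through a1 and b1 in some order between b3 and b4. Summing Manhattan distances along each leg and taking the cheapest ordering (b3 → b1 → a1 → b4) gives a lower bound of 2 + 1 + 4 = 7 moves.
A route of 7 moves achieves this: b3 → b2 → b1 → a1 → a2 → a3 → a4 → b4.
Since 7 matches the lower bound, it is optimal.

7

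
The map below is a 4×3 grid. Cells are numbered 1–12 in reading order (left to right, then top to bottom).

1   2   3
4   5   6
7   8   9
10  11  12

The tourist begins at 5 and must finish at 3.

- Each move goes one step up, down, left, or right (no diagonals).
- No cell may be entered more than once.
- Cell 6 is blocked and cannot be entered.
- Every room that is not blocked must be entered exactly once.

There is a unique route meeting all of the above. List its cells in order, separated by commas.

5, 8, 9, 12, 11, 10, 7, 4, 1, 2, 3

Need to visit all 11 open cells exactly once, starting at 5 and ending at 3.
Cell 9 has only two open neighbours (12 and 8), so the path must pass straight through it: one of those is the cell it's entered from and the other is where it exits.
Route from 5: down to 8, right to 9, down to 12, 2× left (reaching 10), 3× up (reaching 1), 2× right (reaching 3) — 10 moves in all.
Check: all 11 open cells covered.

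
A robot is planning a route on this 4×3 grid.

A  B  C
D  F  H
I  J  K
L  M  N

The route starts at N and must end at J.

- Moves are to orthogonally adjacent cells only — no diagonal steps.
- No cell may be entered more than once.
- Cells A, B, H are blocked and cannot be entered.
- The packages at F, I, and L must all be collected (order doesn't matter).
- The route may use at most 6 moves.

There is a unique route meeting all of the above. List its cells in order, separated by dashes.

The 6-move cap with required stops at F, I, L leaves no slack for detours.
Route from N: 2× left (reaching L), 2× up (reaching D), right to F, down to J — 6 moves in all.
Check: all required cells visited; 6 ≤ 6 moves.

N - M - L - I - D - F - J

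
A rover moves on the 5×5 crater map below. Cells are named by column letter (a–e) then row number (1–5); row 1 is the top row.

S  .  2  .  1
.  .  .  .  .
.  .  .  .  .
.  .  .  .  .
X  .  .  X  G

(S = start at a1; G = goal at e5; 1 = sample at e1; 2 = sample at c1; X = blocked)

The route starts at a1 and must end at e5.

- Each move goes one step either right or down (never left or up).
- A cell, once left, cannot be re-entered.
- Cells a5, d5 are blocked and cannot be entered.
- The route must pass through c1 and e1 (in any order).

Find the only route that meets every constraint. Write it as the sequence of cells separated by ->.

Moves only go right or down, so the column and row indices never decrease.
Route from a1: right 4 to e1, down 4 to e5 — 8 moves in all.
Check: all required cells visited.

a1 -> b1 -> c1 -> d1 -> e1 -> e2 -> e3 -> e4 -> e5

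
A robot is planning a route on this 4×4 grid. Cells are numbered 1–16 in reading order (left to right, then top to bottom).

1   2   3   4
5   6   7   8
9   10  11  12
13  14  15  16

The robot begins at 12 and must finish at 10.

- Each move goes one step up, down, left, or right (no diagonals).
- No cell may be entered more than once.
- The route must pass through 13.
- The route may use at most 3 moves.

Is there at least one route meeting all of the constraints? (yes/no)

Even ignoring the no-revisit rule, getting from 12 to 10 via 13 needs at least 4 + 2 = 6 moves (Manhattan distance per leg), which exceeds the 3-move limit.

no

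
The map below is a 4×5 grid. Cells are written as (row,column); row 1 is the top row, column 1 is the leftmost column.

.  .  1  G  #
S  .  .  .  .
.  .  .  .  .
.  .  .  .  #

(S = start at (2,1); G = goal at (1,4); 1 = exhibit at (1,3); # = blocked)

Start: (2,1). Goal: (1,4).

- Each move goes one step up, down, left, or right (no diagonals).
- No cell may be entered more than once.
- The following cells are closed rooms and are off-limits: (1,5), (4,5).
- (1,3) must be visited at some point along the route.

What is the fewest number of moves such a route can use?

Any route passes through (1,3) somewhere between (2,1) and (1,4). Summing Manhattan distances along the two legs ((2,1) → (1,3) → (1,4)) gives a lower bound of 3 + 1 = 4 moves.
A route of 4 moves achieves this: (2,1) → (1,1) → (1,2) → (1,3) → (1,4).
Since 4 matches the lower bound, it is optimal.

4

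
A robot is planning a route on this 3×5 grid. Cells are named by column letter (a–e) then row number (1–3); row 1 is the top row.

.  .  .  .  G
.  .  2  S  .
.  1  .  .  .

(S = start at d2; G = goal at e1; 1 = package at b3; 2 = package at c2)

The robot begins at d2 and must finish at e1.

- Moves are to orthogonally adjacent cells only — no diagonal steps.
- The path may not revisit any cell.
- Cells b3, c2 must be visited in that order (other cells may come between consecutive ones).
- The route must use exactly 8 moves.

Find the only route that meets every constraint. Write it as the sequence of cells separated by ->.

The waypoints must appear in the order b3, c2, with no cell reused.
Route from d2: down 1 to d3, left 2 to b3, up 1 to b2, right 1 to c2, up 1 to c1, right 2 to e1 — 8 moves in all.
Check: order respected (1 at step 3, 2 at step 5); 8 moves as required.

d2 -> d3 -> c3 -> b3 -> b2 -> c2 -> c1 -> d1 -> e1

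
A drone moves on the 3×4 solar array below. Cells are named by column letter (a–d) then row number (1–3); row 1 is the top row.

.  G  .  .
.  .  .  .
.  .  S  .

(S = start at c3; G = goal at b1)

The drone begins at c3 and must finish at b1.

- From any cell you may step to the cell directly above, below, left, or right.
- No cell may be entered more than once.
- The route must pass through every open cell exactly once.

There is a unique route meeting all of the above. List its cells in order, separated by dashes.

c3 - d3 - d2 - d1 - c1 - c2 - b2 - b3 - a3 - a2 - a1 - b1

Need to visit all 12 open cells exactly once, starting at c3 and ending at b1.
Route from c3: right to d3, 2× up (reaching d1), left to c1, down to c2, left to b2, down to b3, left to a3, 2× up (reaching a1), right to b1 — 11 moves in all.
Check: all 12 open cells covered.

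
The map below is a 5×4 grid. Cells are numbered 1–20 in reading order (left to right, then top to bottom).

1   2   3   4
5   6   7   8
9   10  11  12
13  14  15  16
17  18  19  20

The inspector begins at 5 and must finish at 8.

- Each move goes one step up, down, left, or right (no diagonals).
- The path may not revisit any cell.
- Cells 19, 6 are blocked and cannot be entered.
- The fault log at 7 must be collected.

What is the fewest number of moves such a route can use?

Any route passes through 7 somewhere between 5 and 8. Summing Manhattan distances along the two legs (5 → 7 → 8) gives a lower bound of 2 + 1 = 3 moves.
That bound ignores the blocked cells. Measuring each leg by the fewest moves that actually steer around them (5→7: 4; 7→8: 1) raises the lower bound to 5.
A route of 5 moves exists: 5 → 1 → 2 → 3 → 7 → 8.
Since 5 matches that lower bound, it is optimal.

5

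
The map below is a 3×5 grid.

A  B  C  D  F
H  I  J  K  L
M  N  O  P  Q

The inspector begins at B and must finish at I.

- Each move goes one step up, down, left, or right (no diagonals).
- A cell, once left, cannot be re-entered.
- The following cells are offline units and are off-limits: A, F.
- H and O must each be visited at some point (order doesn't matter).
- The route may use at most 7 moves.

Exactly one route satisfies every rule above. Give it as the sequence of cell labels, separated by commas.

Any route must reach H and O and still end at I within 7 moves, so the order of the required stops is forced.
Route from B: right to C, 2× down (reaching O), 2× left (reaching M), up to H, right to I — 7 moves in all.
Check: all required cells visited; 7 ≤ 7 moves.

B, C, J, O, N, M, H, I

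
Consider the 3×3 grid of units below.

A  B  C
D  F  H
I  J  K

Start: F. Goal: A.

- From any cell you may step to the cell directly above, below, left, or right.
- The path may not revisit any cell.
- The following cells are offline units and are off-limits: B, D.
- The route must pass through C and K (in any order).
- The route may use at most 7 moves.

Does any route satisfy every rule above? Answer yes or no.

The blocked cells wall A off from F completely — no sequence of moves reaches it at all, so no route can satisfy the rules.

no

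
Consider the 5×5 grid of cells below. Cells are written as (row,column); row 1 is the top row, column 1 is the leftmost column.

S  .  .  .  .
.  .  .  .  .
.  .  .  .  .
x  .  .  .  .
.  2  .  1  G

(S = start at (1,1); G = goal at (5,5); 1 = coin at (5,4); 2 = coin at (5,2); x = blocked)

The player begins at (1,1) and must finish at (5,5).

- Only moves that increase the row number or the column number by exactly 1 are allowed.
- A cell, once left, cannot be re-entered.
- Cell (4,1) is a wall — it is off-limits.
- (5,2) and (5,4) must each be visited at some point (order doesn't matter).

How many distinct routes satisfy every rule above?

3

A right/down-only route from (1,1) to (5,5) makes exactly 4 down-moves and 4 right-moves in some order.
With no other constraints that would be C(8,4) = 70 routes.
A monotone route can only reach the required cells in the order (5,2), (5,4), so split there and multiply the segment counts (each segment already excludes blocked cells): (1,1)→(5,2): 3; (5,2)→(5,4): 1; (5,4)→(5,5): 1; product = 3.
That gives 3 routes.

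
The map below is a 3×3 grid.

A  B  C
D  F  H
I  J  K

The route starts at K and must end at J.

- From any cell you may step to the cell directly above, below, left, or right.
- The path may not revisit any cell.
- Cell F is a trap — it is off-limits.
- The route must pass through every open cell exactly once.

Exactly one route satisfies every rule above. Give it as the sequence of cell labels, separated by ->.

K -> H -> C -> B -> A -> D -> I -> J

Need to visit all 8 open cells exactly once, starting at K and ending at J.
Route from K: 2× up (reaching C), 2× left (reaching A), 2× down (reaching I), right to J — 7 moves in all.
Check: all 8 open cells covered.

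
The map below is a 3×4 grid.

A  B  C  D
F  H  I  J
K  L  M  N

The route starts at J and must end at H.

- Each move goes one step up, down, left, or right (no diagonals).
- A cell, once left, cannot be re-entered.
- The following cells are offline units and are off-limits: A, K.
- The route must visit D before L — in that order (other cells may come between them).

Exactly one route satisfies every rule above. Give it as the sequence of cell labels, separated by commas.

J, D, C, I, M, L, H

The waypoints must appear in the order D, L, with no cell reused.
Route from J: up to D, left to C, 2× down (reaching M), left to L, up to H — 6 moves in all.
Check: order respected (D at step 1, L at step 5).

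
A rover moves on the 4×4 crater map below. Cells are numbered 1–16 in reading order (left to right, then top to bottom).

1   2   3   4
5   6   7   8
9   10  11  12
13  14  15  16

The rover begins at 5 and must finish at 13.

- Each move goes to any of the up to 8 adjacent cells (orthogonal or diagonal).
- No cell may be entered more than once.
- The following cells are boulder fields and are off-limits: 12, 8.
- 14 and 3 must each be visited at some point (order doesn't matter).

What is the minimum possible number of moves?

Any route passes through 14 and 3 in some order between 5 and 13. Summing Chebyshev distances along each leg and taking the cheapest ordering (5 → 3 → 14 → 13) gives a lower bound of 2 + 3 + 1 = 6 moves.
A route of 6 moves achieves this: 5 → 2 → 3 → 6 → 9 → 14 → 13.
Since 6 matches the lower bound, it is optimal.

6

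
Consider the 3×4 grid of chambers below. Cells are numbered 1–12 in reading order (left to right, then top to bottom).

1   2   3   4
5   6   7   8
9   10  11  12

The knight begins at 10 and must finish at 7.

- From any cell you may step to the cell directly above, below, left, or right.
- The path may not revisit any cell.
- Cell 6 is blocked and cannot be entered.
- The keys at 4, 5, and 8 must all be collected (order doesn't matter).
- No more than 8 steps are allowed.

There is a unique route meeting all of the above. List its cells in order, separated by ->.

The 8-move cap with required stops at 4, 5, 8 leaves no slack for detours.
Route from 10: left 1 to 9, up 2 to 1, right 3 to 4, down 1 to 8, left 1 to 7 — 8 moves in all.
Check: all required cells visited; 8 ≤ 8 moves.

10 -> 9 -> 5 -> 1 -> 2 -> 3 -> 4 -> 8 -> 7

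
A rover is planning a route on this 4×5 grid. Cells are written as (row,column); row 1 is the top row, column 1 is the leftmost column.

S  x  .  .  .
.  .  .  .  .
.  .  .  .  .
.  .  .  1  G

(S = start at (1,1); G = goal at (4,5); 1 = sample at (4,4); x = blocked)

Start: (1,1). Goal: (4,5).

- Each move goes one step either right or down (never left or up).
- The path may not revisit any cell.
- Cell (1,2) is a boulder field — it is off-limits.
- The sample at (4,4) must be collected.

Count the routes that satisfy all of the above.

A right/down-only route from (1,1) to (4,5) makes exactly 3 down-moves and 4 right-moves in some order.
With no other constraints that would be C(7,3) = 35 routes.
Split at (4,4) and multiply the segment counts (each segment already excludes blocked cells): (1,1)→(4,4): 10; (4,4)→(4,5): 1; product = 10.
That gives 10 routes.

10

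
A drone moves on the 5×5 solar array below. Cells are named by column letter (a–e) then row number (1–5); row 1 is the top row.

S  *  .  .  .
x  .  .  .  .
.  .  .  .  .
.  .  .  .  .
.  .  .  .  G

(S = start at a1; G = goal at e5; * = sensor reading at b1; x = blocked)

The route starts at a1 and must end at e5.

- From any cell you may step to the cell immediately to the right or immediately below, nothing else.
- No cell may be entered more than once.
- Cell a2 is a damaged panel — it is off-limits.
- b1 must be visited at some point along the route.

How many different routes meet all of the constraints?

35

A right/down-only route from a1 to e5 makes exactly 4 down-moves and 4 right-moves in some order.
With no other constraints that would be C(8,4) = 70 routes.
Split at b1 and multiply the segment counts (each segment already excludes blocked cells): a1→b1: 1; b1→e5: 35; product = 35.
That gives 35 routes.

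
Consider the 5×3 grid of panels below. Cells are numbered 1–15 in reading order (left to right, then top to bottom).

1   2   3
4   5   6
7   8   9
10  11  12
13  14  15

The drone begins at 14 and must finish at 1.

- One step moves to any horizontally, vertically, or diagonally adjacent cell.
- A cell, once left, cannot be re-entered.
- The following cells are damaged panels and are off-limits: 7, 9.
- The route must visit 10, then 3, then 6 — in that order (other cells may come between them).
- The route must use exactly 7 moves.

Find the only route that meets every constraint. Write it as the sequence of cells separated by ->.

The waypoints must appear in the order 10, 3, 6, with no cell reused.
Route from 14: up-left 1 to 10, up-right 1 to 8, up 1 to 5, up-right 1 to 3, down 1 to 6, up-left 1 to 2, left 1 to 1 — 7 moves in all.
Check: order respected (10 at step 1, 3 at step 4, 6 at step 5); 7 moves as required.

14 -> 10 -> 8 -> 5 -> 3 -> 6 -> 2 -> 1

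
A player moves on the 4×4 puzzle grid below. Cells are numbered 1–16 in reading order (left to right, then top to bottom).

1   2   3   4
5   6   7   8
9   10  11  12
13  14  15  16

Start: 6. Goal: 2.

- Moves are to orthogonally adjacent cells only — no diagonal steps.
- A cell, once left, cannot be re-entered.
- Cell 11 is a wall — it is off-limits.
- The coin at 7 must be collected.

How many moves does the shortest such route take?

Any route passes through 7 somewhere between 6 and 2. Summing Manhattan distances along the two legs (6 → 7 → 2) gives a lower bound of 1 + 2 = 3 moves.
A route of 3 moves achieves this: 6 → 7 → 3 → 2.
Since 3 matches the lower bound, it is optimal.

3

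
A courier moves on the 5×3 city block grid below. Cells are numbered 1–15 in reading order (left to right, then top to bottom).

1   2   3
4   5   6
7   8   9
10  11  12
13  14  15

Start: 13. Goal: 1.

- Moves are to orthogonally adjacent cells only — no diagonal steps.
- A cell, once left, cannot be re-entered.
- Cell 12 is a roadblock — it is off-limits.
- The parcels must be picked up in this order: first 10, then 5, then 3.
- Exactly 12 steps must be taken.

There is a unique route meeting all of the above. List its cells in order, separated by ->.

The waypoints must appear in the order 10, 5, 3, with no cell reused.
Route from 13: right to 14, up to 11, left to 10, 2× up (reaching 4), right to 5, down to 8, right to 9, 2× up (reaching 3), 2× left (reaching 1) — 12 moves in all.
Check: order respected (10 at step 3, 5 at step 6, 3 at step 10); 12 moves as required.

13 -> 14 -> 11 -> 10 -> 7 -> 4 -> 5 -> 8 -> 9 -> 6 -> 3 -> 2 -> 1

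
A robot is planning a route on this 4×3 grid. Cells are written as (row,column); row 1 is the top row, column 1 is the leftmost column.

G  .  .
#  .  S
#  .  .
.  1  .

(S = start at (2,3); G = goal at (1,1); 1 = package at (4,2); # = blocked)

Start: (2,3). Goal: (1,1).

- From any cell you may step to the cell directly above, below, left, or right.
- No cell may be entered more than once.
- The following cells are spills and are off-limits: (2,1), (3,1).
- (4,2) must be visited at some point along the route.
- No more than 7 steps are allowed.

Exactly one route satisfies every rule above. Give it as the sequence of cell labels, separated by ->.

The budget equals the shortest possible length, so every move has to be on a shortest route through the required cells.
Route from (2,3): down 2 to (4,3), left 1 to (4,2), up 3 to (1,2), left 1 to (1,1) — 7 moves in all.
Check: all required cells visited; 7 ≤ 7 moves.

(2,3) -> (3,3) -> (4,3) -> (4,2) -> (3,2) -> (2,2) -> (1,2) -> (1,1)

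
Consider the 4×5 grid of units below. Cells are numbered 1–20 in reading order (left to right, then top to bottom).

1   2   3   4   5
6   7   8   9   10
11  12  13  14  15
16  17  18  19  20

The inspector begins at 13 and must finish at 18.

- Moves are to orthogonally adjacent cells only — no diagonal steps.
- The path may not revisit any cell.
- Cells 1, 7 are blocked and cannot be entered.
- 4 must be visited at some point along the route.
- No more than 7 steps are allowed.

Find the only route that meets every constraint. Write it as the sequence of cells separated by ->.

13 -> 8 -> 3 -> 4 -> 9 -> 14 -> 19 -> 18

Any route must reach 4 and still end at 18 within 7 moves, so the order of the required stops is forced.
Route from 13: 2× up (reaching 3), right to 4, 3× down (reaching 19), left to 18 — 7 moves in all.
Check: all required cells visited; 7 ≤ 7 moves.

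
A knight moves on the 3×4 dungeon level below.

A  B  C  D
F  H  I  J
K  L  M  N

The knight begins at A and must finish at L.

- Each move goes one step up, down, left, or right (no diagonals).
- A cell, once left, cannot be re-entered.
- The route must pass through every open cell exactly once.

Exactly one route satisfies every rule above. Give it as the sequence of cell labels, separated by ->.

A -> B -> C -> D -> J -> N -> M -> I -> H -> F -> K -> L

Need to visit all 12 open cells exactly once, starting at A and ending at L.
Cell K has only two open neighbours (F and L), so the path must pass straight through it: one of those is the cell it's entered from and the other is where it exits.
Route from A: right 3 to D, down 2 to N, left 1 to M, up 1 to I, left 2 to F, down 1 to K, right 1 to L — 11 moves in all.
Check: all 12 open cells covered.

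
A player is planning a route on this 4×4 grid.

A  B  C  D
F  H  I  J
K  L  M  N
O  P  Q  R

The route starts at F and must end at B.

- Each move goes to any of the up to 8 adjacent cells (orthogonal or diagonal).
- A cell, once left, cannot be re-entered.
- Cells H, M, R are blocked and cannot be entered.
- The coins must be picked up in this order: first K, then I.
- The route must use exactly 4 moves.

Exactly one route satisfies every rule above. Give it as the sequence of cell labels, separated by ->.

The waypoints must appear in the order K, I, with no cell reused.
Route from F: down 1 to K, right 1 to L, up-right 1 to I, up-left 1 to B — 4 moves in all.
Check: order respected (K at step 1, I at step 3); 4 moves as required.

F -> K -> L -> I -> B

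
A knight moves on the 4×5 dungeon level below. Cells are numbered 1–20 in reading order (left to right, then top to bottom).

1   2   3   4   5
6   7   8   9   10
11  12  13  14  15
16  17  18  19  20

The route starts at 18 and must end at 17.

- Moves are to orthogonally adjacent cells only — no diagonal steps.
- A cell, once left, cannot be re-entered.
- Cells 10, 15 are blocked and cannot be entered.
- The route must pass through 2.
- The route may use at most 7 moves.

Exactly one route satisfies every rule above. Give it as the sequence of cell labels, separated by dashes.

18 - 13 - 8 - 3 - 2 - 7 - 12 - 17

Any route must reach 2 and still end at 17 within 7 moves, so the order of the required stops is forced.
Route from 18: 3× up (reaching 3), left to 2, 3× down (reaching 17) — 7 moves in all.
Check: all required cells visited; 7 ≤ 7 moves.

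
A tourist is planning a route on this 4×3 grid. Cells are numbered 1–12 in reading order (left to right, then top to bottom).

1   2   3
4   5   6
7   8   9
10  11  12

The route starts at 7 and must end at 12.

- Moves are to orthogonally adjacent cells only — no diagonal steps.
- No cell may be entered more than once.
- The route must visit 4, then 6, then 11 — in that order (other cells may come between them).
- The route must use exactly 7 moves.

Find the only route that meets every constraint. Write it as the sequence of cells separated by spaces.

7 4 5 6 9 8 11 12

The waypoints must appear in the order 4, 6, 11, with no cell reused.
Route from 7: up 1 to 4, right 2 to 6, down 1 to 9, left 1 to 8, down 1 to 11, right 1 to 12 — 7 moves in all.
Check: order respected (4 at step 1, 6 at step 3, 11 at step 6); 7 moves as required.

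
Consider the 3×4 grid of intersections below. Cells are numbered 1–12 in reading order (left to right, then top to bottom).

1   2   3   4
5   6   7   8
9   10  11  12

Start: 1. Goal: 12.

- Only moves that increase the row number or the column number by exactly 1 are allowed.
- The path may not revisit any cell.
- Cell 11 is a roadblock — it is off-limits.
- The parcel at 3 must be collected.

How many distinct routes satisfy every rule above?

A right/down-only route from 1 to 12 makes exactly 2 down-moves and 3 right-moves in some order.
With no other constraints that would be C(5,2) = 10 routes.
Split at 3 and multiply the segment counts (each segment already excludes blocked cells): 1→3: 1; 3→12: 2; product = 2.
That gives 2 routes.

2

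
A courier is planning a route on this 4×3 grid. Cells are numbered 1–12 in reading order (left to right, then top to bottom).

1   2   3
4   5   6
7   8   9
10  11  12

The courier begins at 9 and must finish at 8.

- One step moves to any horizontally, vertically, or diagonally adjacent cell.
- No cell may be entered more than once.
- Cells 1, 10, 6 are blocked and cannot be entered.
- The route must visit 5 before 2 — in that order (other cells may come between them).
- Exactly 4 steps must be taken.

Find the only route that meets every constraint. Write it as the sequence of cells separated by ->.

9 -> 5 -> 2 -> 4 -> 8

The waypoints must appear in the order 5, 2, with no cell reused.
Route from 9: up-left 1 to 5, up 1 to 2, down-left 1 to 4, down-right 1 to 8 — 4 moves in all.
Check: order respected (5 at step 1, 2 at step 2); 4 moves as required.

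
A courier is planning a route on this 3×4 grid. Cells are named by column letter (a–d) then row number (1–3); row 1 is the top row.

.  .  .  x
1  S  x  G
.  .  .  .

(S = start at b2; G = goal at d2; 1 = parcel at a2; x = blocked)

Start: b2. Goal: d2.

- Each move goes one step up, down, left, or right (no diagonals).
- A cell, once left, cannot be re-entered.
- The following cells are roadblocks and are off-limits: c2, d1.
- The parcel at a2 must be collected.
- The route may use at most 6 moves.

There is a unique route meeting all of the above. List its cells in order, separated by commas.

The budget equals the shortest possible length, so every move has to be on a shortest route through the required cells.
Route from b2: left to a2, down to a3, 3× right (reaching d3), up to d2 — 6 moves in all.
Check: all required cells visited; 6 ≤ 6 moves.

b2, a2, a3, b3, c3, d3, d2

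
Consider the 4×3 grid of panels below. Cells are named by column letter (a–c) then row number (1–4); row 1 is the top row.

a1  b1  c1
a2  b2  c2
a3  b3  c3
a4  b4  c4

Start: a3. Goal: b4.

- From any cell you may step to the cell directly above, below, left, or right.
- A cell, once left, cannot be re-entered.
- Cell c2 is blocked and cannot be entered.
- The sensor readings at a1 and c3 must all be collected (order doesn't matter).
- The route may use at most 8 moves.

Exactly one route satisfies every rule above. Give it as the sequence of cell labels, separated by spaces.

The 8-move cap with required stops at a1, c3 leaves no slack for detours.
Route from a3: up 2 to a1, right 1 to b1, down 2 to b3, right 1 to c3, down 1 to c4, left 1 to b4 — 8 moves in all.
Check: all required cells visited; 8 ≤ 8 moves.

a3 a2 a1 b1 b2 b3 c3 c4 b4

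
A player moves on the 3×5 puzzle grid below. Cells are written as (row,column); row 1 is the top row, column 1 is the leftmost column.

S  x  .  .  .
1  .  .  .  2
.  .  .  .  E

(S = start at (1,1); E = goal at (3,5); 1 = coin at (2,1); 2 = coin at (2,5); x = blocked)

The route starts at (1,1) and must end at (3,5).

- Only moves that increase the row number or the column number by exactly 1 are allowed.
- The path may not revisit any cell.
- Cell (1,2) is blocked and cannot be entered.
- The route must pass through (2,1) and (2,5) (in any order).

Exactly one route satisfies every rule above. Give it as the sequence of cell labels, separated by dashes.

(1,1) - (2,1) - (2,2) - (2,3) - (2,4) - (2,5) - (3,5)

Moves only go right or down, so the column and row indices never decrease.
Route from (1,1): down 1 to (2,1), right 4 to (2,5), down 1 to (3,5) — 6 moves in all.
Check: all required cells visited.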